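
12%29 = 12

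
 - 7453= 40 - 7493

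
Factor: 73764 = 2^2*3^3*683^1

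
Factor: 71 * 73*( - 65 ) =-5^1 * 13^1*71^1  *  73^1 = -336895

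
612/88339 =612/88339= 0.01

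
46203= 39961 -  - 6242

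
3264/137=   3264/137 = 23.82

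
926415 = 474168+452247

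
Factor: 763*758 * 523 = 302479142 = 2^1*7^1* 109^1*379^1 * 523^1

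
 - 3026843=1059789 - 4086632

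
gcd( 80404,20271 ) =1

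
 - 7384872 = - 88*83919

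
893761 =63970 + 829791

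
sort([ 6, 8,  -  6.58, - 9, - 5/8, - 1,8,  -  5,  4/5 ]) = [  -  9, - 6.58  ,  -  5,-1 ,  -  5/8,  4/5, 6,8, 8 ]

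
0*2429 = 0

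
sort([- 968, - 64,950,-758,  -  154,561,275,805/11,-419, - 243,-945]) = [ -968,  -  945, - 758, - 419, - 243, - 154,-64, 805/11,275,561, 950]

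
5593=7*799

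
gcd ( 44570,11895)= 5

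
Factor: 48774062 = 2^1 * 47^1*241^1 * 2153^1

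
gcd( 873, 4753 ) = 97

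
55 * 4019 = 221045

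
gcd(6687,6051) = 3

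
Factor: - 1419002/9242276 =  - 709501/4621138 = -2^( - 1 ) * 13^1*157^(-1) * 14717^(-1 )*54577^1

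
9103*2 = 18206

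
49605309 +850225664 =899830973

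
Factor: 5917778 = 2^1 *19^1*155731^1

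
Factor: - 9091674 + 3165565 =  - 5926109 = -7^2*120941^1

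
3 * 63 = 189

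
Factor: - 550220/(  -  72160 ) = 2^(-3) * 61^1 = 61/8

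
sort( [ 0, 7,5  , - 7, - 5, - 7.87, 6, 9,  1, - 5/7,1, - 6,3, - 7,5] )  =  [ - 7.87, - 7, - 7,  -  6 , -5, - 5/7,0,1, 1, 3,5, 5, 6,  7,  9] 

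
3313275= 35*94665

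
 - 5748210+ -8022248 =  - 13770458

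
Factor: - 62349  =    -  3^1*7^1*2969^1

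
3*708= 2124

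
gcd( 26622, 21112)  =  58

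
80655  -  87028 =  - 6373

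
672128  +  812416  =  1484544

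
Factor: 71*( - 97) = -71^1*97^1 = -6887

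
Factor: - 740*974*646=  - 465610960=- 2^4*5^1*17^1 * 19^1*37^1*487^1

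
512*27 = 13824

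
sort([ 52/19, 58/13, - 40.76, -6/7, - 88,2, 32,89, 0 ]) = [  -  88, - 40.76, - 6/7, 0, 2, 52/19, 58/13,  32, 89]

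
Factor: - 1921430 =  - 2^1*5^1*7^1*27449^1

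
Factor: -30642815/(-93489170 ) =6128563/18697834  =  2^( - 1 )*7^1*1277^ ( - 1 )*7321^( - 1)*875509^1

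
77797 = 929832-852035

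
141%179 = 141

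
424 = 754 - 330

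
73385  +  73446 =146831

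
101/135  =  101/135 = 0.75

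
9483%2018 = 1411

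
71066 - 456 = 70610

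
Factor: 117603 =3^2*73^1 * 179^1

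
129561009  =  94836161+34724848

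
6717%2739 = 1239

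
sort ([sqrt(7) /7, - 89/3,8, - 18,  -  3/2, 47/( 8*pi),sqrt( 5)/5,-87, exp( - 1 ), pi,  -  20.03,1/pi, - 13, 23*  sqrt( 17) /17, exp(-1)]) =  [-87, - 89/3, - 20.03 , - 18, - 13, - 3/2, 1/pi,exp (-1),exp( - 1 ), sqrt( 7) /7, sqrt( 5)/5,  47/( 8*pi),pi,23*sqrt(17)/17,  8]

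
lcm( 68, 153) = 612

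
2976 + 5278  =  8254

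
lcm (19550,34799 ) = 1739950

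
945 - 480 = 465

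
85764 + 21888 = 107652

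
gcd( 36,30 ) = 6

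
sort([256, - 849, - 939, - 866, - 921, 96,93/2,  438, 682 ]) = [ - 939,  -  921, - 866,-849,93/2, 96, 256, 438,682] 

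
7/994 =1/142 = 0.01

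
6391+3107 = 9498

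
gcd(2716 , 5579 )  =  7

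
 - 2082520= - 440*4733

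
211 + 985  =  1196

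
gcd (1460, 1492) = 4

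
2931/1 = 2931 = 2931.00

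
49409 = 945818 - 896409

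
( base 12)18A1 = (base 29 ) 3GE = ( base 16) bb9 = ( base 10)3001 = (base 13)149b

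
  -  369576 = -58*6372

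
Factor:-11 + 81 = 2^1*5^1*7^1 = 70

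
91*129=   11739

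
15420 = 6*2570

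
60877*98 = 5965946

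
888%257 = 117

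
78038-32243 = 45795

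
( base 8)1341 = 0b1011100001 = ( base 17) 296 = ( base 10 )737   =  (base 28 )q9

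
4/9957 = 4/9957 =0.00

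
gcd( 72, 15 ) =3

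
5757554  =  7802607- 2045053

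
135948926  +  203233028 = 339181954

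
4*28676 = 114704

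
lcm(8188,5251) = 483092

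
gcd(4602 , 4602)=4602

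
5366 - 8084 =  - 2718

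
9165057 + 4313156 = 13478213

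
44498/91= 488 + 90/91 = 488.99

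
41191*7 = 288337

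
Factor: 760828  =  2^2 *190207^1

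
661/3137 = 661/3137 = 0.21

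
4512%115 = 27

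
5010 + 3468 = 8478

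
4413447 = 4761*927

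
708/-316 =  - 3  +  60/79 = - 2.24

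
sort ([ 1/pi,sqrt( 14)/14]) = [ sqrt(14)/14,1/pi ]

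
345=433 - 88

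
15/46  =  15/46=0.33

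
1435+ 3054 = 4489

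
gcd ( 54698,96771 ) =1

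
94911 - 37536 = 57375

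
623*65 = 40495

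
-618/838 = -309/419 = - 0.74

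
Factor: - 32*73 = -2^5*73^1 = -  2336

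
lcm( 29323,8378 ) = 58646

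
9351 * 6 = 56106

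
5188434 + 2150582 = 7339016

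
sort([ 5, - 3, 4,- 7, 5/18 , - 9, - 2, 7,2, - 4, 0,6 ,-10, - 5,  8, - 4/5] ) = [ - 10,-9, - 7 , - 5, - 4, - 3 , - 2, -4/5, 0, 5/18,2 , 4 , 5, 6,7,8]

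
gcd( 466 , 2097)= 233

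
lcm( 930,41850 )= 41850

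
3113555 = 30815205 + -27701650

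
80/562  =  40/281= 0.14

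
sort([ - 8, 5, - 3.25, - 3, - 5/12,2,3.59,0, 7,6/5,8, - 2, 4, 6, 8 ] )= [-8, - 3.25, - 3,  -  2,  -  5/12, 0,6/5,2 , 3.59,4, 5 , 6, 7, 8,8]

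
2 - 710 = - 708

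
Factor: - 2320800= -2^5*3^1* 5^2*967^1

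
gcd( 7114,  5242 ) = 2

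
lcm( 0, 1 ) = 0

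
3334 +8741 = 12075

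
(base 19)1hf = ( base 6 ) 3123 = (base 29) o3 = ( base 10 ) 699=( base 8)1273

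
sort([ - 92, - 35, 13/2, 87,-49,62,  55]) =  [ - 92, - 49, - 35, 13/2, 55,  62,87]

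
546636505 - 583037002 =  - 36400497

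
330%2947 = 330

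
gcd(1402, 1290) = 2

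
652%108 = 4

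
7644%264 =252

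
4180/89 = 46 +86/89 = 46.97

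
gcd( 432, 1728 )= 432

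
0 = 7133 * 0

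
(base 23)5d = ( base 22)5I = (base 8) 200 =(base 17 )79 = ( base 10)128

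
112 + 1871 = 1983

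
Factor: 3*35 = 3^1 * 5^1*7^1 = 105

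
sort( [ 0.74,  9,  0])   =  [ 0, 0.74, 9 ] 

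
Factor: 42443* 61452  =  2^2 *3^3*569^1*42443^1= 2608207236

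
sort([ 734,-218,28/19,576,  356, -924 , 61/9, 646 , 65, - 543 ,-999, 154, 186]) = [ - 999, - 924, - 543, - 218,  28/19, 61/9, 65, 154, 186,356,576,646, 734]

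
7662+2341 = 10003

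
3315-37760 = -34445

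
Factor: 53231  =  53231^1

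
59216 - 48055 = 11161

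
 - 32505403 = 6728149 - 39233552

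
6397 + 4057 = 10454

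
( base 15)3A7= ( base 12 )594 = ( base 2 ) 1101000000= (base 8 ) 1500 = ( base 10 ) 832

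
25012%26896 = 25012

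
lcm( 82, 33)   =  2706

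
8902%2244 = 2170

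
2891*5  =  14455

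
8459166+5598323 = 14057489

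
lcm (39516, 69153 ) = 276612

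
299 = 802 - 503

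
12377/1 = 12377 = 12377.00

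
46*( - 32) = -1472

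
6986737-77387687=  - 70400950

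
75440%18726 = 536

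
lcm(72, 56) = 504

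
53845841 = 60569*889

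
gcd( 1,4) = 1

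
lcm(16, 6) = 48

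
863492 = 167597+695895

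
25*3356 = 83900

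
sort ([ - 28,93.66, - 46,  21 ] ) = [ - 46,-28,21, 93.66]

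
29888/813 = 29888/813 = 36.76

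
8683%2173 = 2164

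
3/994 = 3/994 = 0.00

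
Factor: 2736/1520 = 3^2*5^( - 1) =9/5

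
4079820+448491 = 4528311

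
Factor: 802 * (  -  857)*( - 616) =423385424 = 2^4*7^1*11^1*401^1*857^1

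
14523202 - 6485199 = 8038003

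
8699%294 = 173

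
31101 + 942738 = 973839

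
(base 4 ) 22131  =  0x29d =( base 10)669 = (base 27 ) ol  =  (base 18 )213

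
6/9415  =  6/9415 = 0.00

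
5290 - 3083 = 2207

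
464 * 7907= 3668848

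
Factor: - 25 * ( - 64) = 1600 = 2^6*5^2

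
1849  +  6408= 8257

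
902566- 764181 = 138385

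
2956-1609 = 1347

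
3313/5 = 662 + 3/5 = 662.60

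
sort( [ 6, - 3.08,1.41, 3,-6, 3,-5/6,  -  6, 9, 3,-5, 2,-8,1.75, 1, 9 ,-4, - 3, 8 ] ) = [-8, - 6, -6, - 5,-4,-3.08, - 3,-5/6, 1, 1.41,1.75, 2,3,3, 3, 6, 8, 9,9]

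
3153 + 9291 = 12444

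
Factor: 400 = 2^4*5^2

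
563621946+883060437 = 1446682383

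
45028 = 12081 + 32947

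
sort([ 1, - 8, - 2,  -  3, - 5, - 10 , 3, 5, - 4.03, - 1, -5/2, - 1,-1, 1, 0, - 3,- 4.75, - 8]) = [- 10,-8, - 8, -5,- 4.75, - 4.03, - 3, - 3,-5/2,- 2 ,  -  1, - 1, - 1, 0,1 , 1,3,5 ] 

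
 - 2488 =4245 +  - 6733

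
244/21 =11 + 13/21 = 11.62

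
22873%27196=22873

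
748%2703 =748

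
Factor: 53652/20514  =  34/13 =2^1*13^( - 1)*17^1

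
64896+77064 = 141960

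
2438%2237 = 201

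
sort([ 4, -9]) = [  -  9,4]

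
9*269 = 2421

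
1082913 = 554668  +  528245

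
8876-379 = 8497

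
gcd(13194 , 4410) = 18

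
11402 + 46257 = 57659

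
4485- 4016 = 469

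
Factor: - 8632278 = - 2^1*3^3*159857^1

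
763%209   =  136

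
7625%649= 486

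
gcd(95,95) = 95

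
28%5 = 3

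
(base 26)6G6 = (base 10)4478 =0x117E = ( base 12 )2712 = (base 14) 18bc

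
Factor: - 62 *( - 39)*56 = 135408 = 2^4*3^1 * 7^1 *13^1*31^1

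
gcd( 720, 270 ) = 90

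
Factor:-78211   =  -7^1*11173^1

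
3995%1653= 689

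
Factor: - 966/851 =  - 2^1*3^1*7^1*37^( - 1) = - 42/37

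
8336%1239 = 902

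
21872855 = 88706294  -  66833439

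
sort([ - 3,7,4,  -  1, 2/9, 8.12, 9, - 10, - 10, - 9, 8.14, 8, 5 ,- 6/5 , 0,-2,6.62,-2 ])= [ - 10,-10, - 9, - 3,  -  2,-2, - 6/5,-1, 0,2/9,4,5,6.62,7, 8,8.12 , 8.14,9 ]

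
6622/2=3311 = 3311.00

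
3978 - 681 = 3297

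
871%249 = 124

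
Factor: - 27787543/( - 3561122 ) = 2^( - 1) *7^1*59^ ( - 1 )*103^( - 1 ) *293^( - 1) * 3969649^1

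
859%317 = 225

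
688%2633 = 688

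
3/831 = 1/277 = 0.00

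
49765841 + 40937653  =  90703494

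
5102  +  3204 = 8306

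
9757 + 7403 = 17160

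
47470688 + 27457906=74928594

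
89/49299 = 89/49299 = 0.00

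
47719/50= 954 + 19/50 = 954.38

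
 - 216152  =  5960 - 222112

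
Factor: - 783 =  - 3^3* 29^1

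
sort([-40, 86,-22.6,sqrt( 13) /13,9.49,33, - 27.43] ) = [ - 40,  -  27.43, -22.6,sqrt( 13 )/13,9.49, 33,86 ]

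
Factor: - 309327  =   - 3^1*23^1*4483^1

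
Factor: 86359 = 7^1* 13^2*73^1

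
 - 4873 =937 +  - 5810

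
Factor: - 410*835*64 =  - 2^7 * 5^2* 41^1*167^1 = - 21910400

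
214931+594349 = 809280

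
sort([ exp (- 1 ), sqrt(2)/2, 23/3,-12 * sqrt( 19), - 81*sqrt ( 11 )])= [ - 81*sqrt( 11), - 12*sqrt( 19), exp(-1 ), sqrt(2 ) /2,23/3]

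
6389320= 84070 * 76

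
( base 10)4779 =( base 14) 1a55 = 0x12ab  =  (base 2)1001010101011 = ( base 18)ED9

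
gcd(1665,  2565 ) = 45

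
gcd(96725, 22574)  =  1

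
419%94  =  43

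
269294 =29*9286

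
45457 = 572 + 44885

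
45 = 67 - 22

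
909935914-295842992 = 614092922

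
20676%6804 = 264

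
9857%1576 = 401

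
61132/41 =61132/41 =1491.02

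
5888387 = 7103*829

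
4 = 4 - 0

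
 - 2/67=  - 1 + 65/67  =  - 0.03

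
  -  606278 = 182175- 788453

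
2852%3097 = 2852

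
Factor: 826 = 2^1*7^1*59^1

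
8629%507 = 10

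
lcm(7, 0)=0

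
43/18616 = 43/18616 =0.00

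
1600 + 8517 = 10117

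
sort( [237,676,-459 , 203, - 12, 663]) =[  -  459, - 12,203,  237,663, 676] 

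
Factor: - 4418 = - 2^1 * 47^2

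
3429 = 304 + 3125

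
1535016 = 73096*21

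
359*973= 349307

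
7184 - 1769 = 5415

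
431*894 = 385314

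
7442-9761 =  - 2319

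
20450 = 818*25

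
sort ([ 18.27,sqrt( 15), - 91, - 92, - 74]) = [ - 92, - 91, - 74, sqrt ( 15 ), 18.27 ]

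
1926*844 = 1625544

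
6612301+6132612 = 12744913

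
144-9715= - 9571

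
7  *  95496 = 668472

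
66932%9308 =1776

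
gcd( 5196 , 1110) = 6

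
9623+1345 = 10968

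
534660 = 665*804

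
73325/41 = 73325/41 = 1788.41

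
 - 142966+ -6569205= - 6712171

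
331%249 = 82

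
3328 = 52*64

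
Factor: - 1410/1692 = -5/6 = - 2^( - 1)*3^( - 1 )*5^1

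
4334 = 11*394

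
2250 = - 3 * ( - 750)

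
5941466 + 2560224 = 8501690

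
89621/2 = 89621/2 = 44810.50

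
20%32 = 20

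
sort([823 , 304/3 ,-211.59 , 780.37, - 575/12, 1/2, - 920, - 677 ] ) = [ -920 , - 677, - 211.59,-575/12, 1/2, 304/3, 780.37, 823 ]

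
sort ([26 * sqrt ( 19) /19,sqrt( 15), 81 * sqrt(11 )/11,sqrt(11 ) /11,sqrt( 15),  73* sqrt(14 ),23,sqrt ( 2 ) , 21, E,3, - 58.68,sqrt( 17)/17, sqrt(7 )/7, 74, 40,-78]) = [  -  78, - 58.68 , sqrt( 17) /17 , sqrt( 11)/11,sqrt( 7 ) /7,sqrt(2),E,3, sqrt (15),sqrt( 15),  26*sqrt ( 19 ) /19, 21,23, 81 * sqrt( 11 )/11,40,74,  73 * sqrt ( 14 )]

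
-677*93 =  - 62961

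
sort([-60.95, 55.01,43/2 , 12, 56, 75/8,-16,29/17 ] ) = [ - 60.95, - 16, 29/17,75/8,12,43/2,55.01  ,  56 ]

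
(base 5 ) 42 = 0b10110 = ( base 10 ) 22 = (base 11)20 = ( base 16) 16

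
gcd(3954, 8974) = 2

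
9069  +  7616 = 16685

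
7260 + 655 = 7915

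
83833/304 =83833/304 = 275.77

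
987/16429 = 141/2347 = 0.06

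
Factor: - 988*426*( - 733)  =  2^3 * 3^1*13^1*19^1*71^1*733^1 = 308510904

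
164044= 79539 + 84505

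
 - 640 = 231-871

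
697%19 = 13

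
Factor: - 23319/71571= - 3^1*2591^1*23857^( - 1 )= - 7773/23857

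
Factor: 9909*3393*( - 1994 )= -2^1*3^5*13^1 *29^1*367^1*997^1 = -  67040746578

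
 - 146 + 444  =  298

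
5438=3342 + 2096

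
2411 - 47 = 2364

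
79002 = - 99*(-798)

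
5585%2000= 1585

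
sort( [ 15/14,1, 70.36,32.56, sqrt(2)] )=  [1,15/14, sqrt( 2),32.56, 70.36 ]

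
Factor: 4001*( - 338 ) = - 2^1 * 13^2*4001^1= - 1352338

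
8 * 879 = 7032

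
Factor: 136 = 2^3*17^1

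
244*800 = 195200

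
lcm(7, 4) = 28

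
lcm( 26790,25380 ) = 482220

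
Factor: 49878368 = 2^5 * 37^1 * 103^1*409^1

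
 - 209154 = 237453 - 446607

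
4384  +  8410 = 12794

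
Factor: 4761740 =2^2 * 5^1* 41^1*5807^1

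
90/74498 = 45/37249 = 0.00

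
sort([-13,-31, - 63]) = [ - 63,  -  31,-13] 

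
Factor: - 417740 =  - 2^2*5^1 * 20887^1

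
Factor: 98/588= 2^( - 1)*3^(-1 ) = 1/6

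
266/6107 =266/6107 = 0.04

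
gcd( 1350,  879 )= 3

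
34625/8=4328 + 1/8 = 4328.12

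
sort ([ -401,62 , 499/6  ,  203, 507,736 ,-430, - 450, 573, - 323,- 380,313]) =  [ - 450, - 430, - 401, - 380, - 323,62, 499/6,203,313,507 , 573,736] 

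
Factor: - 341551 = - 7^1*59^1*827^1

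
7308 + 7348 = 14656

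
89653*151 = 13537603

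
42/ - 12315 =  - 1+4091/4105 = -  0.00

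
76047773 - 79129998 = -3082225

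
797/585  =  797/585= 1.36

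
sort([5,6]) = [5,6 ] 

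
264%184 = 80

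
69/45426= 23/15142 = 0.00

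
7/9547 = 7/9547 = 0.00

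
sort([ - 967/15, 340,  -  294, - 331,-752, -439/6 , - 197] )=[- 752,-331, - 294, - 197, - 439/6, - 967/15,340]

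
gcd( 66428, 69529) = 1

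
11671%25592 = 11671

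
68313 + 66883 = 135196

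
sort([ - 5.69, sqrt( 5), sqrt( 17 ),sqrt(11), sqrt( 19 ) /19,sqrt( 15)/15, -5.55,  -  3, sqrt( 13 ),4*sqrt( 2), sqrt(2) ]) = [ - 5.69, - 5.55,-3, sqrt( 19 )/19 , sqrt(15 ) /15,sqrt(2), sqrt(5), sqrt( 11), sqrt( 13 ),  sqrt(17 ), 4 *sqrt( 2) ]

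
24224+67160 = 91384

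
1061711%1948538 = 1061711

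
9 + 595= 604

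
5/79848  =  5/79848 = 0.00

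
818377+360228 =1178605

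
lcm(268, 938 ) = 1876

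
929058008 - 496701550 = 432356458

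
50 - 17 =33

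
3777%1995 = 1782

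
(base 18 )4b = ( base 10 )83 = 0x53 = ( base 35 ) 2D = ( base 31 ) 2l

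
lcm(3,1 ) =3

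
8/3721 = 8/3721=0.00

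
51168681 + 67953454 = 119122135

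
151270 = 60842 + 90428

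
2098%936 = 226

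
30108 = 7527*4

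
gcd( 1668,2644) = 4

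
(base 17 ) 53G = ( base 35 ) 187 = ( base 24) 2F0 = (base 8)2750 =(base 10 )1512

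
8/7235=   8/7235=0.00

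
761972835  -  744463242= 17509593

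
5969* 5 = 29845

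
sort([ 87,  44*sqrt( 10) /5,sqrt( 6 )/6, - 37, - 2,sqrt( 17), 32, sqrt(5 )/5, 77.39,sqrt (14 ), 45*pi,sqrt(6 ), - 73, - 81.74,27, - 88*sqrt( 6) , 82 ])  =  [ - 88 * sqrt(6), - 81.74 , - 73,-37, - 2, sqrt( 6 ) /6,sqrt( 5 ) /5,sqrt( 6 ),  sqrt(14 ) , sqrt( 17 ), 27,44  *sqrt(10) /5, 32,77.39 , 82, 87, 45*pi]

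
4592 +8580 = 13172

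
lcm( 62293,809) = 62293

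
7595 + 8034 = 15629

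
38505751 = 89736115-51230364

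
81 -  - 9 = 90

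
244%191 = 53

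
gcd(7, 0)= 7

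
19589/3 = 6529 + 2/3 = 6529.67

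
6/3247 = 6/3247= 0.00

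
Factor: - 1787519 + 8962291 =7174772 = 2^2*11^1*163063^1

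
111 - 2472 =-2361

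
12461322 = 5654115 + 6807207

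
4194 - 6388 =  - 2194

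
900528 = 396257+504271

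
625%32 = 17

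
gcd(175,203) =7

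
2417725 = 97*24925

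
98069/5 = 98069/5  =  19613.80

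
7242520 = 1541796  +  5700724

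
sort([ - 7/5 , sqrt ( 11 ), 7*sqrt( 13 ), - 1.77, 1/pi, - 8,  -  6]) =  [-8,-6, - 1.77,  -  7/5,1/pi,sqrt( 11 ), 7 * sqrt(13)]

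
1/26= 1/26=0.04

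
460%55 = 20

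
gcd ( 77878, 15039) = 1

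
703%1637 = 703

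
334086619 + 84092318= 418178937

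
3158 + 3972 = 7130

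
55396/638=86 + 24/29 = 86.83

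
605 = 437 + 168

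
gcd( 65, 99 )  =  1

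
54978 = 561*98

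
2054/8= 1027/4 = 256.75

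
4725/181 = 4725/181=26.10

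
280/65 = 4+4/13 = 4.31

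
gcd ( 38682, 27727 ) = 7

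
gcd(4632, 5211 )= 579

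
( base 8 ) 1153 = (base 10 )619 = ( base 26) NL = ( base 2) 1001101011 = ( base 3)211221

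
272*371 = 100912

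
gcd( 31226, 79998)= 2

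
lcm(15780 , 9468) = 47340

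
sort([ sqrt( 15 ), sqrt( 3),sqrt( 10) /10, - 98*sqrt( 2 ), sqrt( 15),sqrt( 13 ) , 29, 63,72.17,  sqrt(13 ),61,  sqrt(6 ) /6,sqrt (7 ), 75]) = [  -  98*sqrt( 2 ),sqrt( 10 )/10,sqrt(6 )/6, sqrt( 3 ), sqrt( 7) , sqrt( 13) , sqrt( 13 ),sqrt(15 ),sqrt( 15),29,61 , 63,72.17, 75]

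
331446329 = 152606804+178839525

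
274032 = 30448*9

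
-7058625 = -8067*875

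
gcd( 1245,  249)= 249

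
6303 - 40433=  - 34130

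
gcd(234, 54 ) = 18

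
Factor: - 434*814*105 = -37093980  =  -2^2*3^1*5^1 * 7^2*11^1 * 31^1 *37^1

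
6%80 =6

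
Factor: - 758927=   -13^1*58379^1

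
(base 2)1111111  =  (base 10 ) 127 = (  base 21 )61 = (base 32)3V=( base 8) 177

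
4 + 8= 12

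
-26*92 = - 2392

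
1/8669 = 1/8669 =0.00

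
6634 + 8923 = 15557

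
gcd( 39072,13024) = 13024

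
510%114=54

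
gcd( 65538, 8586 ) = 18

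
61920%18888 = 5256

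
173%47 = 32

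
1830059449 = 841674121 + 988385328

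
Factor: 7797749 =41^1*43^1 * 4423^1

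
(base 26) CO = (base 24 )E0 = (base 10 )336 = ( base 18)10c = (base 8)520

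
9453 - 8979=474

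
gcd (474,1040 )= 2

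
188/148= 47/37 = 1.27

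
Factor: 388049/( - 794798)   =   - 2^( - 1 )*29^1*587^( -1 ) * 677^(- 1) * 13381^1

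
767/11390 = 767/11390= 0.07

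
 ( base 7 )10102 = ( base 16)994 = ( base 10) 2452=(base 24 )464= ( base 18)7A4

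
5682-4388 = 1294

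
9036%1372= 804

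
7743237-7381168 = 362069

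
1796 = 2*898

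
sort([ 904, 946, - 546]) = [  -  546 , 904,946]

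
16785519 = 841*19959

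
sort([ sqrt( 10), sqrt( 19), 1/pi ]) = [1/pi,sqrt(10),sqrt(19 ) ]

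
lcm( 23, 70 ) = 1610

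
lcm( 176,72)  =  1584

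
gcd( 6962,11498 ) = 2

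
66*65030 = 4291980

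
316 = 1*316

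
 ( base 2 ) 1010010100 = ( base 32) KK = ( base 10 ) 660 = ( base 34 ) je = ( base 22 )180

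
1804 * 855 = 1542420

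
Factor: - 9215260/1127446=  - 4607630/563723 = - 2^1*5^1*523^1*881^1*563723^( - 1) 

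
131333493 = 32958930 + 98374563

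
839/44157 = 839/44157 =0.02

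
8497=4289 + 4208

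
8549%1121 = 702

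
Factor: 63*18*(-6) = -2^2*3^5*7^1 = -6804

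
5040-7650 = -2610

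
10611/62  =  10611/62=171.15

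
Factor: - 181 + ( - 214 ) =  - 395= - 5^1*79^1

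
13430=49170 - 35740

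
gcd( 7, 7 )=7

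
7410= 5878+1532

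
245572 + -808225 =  - 562653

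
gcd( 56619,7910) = 1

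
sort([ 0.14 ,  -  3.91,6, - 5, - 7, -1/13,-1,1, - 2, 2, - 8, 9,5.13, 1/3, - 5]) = [ - 8, - 7, - 5, - 5, - 3.91,-2,-1, - 1/13,0.14 , 1/3,1,  2, 5.13, 6, 9] 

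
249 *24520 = 6105480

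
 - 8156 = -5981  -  2175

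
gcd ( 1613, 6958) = 1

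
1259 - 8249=- 6990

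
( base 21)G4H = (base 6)53045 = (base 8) 15765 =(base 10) 7157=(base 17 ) 17D0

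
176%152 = 24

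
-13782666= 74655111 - 88437777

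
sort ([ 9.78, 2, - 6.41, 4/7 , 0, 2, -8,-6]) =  [ - 8 , - 6.41,  -  6,0,4/7,2,2,9.78 ] 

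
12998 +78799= 91797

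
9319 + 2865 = 12184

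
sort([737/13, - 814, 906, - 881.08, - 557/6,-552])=[-881.08, - 814,-552, - 557/6,737/13,  906]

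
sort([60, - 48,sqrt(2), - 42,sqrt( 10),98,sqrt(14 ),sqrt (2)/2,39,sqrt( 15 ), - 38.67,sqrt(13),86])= [ - 48, -42, - 38.67,sqrt( 2 )/2,sqrt( 2),sqrt( 10 ),sqrt(13 ),sqrt( 14),sqrt(15), 39,60,86,98 ] 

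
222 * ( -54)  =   - 11988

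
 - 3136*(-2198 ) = 6892928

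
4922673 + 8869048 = 13791721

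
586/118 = 293/59 = 4.97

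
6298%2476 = 1346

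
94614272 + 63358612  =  157972884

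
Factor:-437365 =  - 5^1*87473^1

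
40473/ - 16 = -2530 +7/16=   -  2529.56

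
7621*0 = 0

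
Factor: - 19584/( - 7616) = 2^1*3^2*7^(  -  1)=18/7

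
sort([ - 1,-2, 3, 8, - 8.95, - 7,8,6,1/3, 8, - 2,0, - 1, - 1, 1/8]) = [-8.95, - 7, -2 , -2 , - 1, - 1,  -  1,  0,1/8,  1/3,3,6,8,8, 8]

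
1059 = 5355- 4296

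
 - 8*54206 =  - 433648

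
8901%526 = 485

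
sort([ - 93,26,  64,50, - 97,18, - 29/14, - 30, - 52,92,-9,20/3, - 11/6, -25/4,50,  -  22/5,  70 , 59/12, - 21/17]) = [ - 97, - 93, - 52, - 30, - 9,  -  25/4,-22/5, - 29/14, - 11/6, - 21/17,59/12, 20/3, 18, 26, 50 , 50,64, 70, 92]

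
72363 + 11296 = 83659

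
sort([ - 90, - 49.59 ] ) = [ - 90 , - 49.59 ]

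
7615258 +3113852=10729110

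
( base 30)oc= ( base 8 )1334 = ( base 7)2064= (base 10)732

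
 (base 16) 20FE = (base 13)3ac9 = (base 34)7ae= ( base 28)ALI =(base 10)8446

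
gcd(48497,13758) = 1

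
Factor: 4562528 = 2^5 * 17^1*8387^1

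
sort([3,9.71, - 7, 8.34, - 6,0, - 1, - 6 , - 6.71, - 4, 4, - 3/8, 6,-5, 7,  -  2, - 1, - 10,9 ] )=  [- 10, - 7, - 6.71, - 6, - 6, - 5, - 4, - 2 , - 1, - 1, - 3/8,0  ,  3,  4,6,7,8.34,9, 9.71 ] 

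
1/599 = 1/599= 0.00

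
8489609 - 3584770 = 4904839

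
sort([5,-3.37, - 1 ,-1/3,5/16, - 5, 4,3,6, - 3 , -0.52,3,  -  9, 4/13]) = [ - 9, - 5, - 3.37, - 3, - 1, - 0.52, - 1/3,4/13,5/16,3, 3, 4, 5 , 6]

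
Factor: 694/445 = 2^1*5^(  -  1 )*89^( - 1)*347^1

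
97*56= 5432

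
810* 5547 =4493070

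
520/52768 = 65/6596 = 0.01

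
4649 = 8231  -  3582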